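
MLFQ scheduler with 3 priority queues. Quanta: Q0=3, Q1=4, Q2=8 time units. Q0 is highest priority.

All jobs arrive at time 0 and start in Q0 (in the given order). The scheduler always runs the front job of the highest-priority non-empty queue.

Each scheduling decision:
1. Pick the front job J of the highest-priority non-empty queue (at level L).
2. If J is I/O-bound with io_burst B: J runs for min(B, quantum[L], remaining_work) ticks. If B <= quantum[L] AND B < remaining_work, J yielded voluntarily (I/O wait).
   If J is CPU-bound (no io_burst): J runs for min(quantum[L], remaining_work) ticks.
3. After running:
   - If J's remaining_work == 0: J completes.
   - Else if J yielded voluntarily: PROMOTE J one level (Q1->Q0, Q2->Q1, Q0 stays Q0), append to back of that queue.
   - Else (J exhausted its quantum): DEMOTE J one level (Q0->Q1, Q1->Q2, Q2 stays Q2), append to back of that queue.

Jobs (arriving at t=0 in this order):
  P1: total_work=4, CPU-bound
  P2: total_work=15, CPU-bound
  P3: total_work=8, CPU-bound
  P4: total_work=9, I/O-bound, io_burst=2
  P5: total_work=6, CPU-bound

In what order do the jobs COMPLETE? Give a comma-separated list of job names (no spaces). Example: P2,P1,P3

Answer: P4,P1,P5,P2,P3

Derivation:
t=0-3: P1@Q0 runs 3, rem=1, quantum used, demote→Q1. Q0=[P2,P3,P4,P5] Q1=[P1] Q2=[]
t=3-6: P2@Q0 runs 3, rem=12, quantum used, demote→Q1. Q0=[P3,P4,P5] Q1=[P1,P2] Q2=[]
t=6-9: P3@Q0 runs 3, rem=5, quantum used, demote→Q1. Q0=[P4,P5] Q1=[P1,P2,P3] Q2=[]
t=9-11: P4@Q0 runs 2, rem=7, I/O yield, promote→Q0. Q0=[P5,P4] Q1=[P1,P2,P3] Q2=[]
t=11-14: P5@Q0 runs 3, rem=3, quantum used, demote→Q1. Q0=[P4] Q1=[P1,P2,P3,P5] Q2=[]
t=14-16: P4@Q0 runs 2, rem=5, I/O yield, promote→Q0. Q0=[P4] Q1=[P1,P2,P3,P5] Q2=[]
t=16-18: P4@Q0 runs 2, rem=3, I/O yield, promote→Q0. Q0=[P4] Q1=[P1,P2,P3,P5] Q2=[]
t=18-20: P4@Q0 runs 2, rem=1, I/O yield, promote→Q0. Q0=[P4] Q1=[P1,P2,P3,P5] Q2=[]
t=20-21: P4@Q0 runs 1, rem=0, completes. Q0=[] Q1=[P1,P2,P3,P5] Q2=[]
t=21-22: P1@Q1 runs 1, rem=0, completes. Q0=[] Q1=[P2,P3,P5] Q2=[]
t=22-26: P2@Q1 runs 4, rem=8, quantum used, demote→Q2. Q0=[] Q1=[P3,P5] Q2=[P2]
t=26-30: P3@Q1 runs 4, rem=1, quantum used, demote→Q2. Q0=[] Q1=[P5] Q2=[P2,P3]
t=30-33: P5@Q1 runs 3, rem=0, completes. Q0=[] Q1=[] Q2=[P2,P3]
t=33-41: P2@Q2 runs 8, rem=0, completes. Q0=[] Q1=[] Q2=[P3]
t=41-42: P3@Q2 runs 1, rem=0, completes. Q0=[] Q1=[] Q2=[]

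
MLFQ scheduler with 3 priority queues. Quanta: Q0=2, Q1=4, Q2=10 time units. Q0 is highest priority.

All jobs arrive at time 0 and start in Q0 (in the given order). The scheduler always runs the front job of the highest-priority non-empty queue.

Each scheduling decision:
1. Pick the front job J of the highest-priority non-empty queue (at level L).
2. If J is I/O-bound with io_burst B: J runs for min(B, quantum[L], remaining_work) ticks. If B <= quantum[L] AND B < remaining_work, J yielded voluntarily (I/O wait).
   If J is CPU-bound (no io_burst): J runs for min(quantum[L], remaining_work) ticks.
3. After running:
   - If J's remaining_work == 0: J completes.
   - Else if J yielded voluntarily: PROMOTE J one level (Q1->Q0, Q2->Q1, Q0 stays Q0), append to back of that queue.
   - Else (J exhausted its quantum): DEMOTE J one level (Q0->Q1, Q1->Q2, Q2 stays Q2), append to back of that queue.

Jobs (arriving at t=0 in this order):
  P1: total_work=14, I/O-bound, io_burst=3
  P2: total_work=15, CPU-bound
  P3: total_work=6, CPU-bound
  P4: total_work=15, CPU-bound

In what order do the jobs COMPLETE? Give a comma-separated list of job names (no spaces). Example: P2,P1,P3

t=0-2: P1@Q0 runs 2, rem=12, quantum used, demote→Q1. Q0=[P2,P3,P4] Q1=[P1] Q2=[]
t=2-4: P2@Q0 runs 2, rem=13, quantum used, demote→Q1. Q0=[P3,P4] Q1=[P1,P2] Q2=[]
t=4-6: P3@Q0 runs 2, rem=4, quantum used, demote→Q1. Q0=[P4] Q1=[P1,P2,P3] Q2=[]
t=6-8: P4@Q0 runs 2, rem=13, quantum used, demote→Q1. Q0=[] Q1=[P1,P2,P3,P4] Q2=[]
t=8-11: P1@Q1 runs 3, rem=9, I/O yield, promote→Q0. Q0=[P1] Q1=[P2,P3,P4] Q2=[]
t=11-13: P1@Q0 runs 2, rem=7, quantum used, demote→Q1. Q0=[] Q1=[P2,P3,P4,P1] Q2=[]
t=13-17: P2@Q1 runs 4, rem=9, quantum used, demote→Q2. Q0=[] Q1=[P3,P4,P1] Q2=[P2]
t=17-21: P3@Q1 runs 4, rem=0, completes. Q0=[] Q1=[P4,P1] Q2=[P2]
t=21-25: P4@Q1 runs 4, rem=9, quantum used, demote→Q2. Q0=[] Q1=[P1] Q2=[P2,P4]
t=25-28: P1@Q1 runs 3, rem=4, I/O yield, promote→Q0. Q0=[P1] Q1=[] Q2=[P2,P4]
t=28-30: P1@Q0 runs 2, rem=2, quantum used, demote→Q1. Q0=[] Q1=[P1] Q2=[P2,P4]
t=30-32: P1@Q1 runs 2, rem=0, completes. Q0=[] Q1=[] Q2=[P2,P4]
t=32-41: P2@Q2 runs 9, rem=0, completes. Q0=[] Q1=[] Q2=[P4]
t=41-50: P4@Q2 runs 9, rem=0, completes. Q0=[] Q1=[] Q2=[]

Answer: P3,P1,P2,P4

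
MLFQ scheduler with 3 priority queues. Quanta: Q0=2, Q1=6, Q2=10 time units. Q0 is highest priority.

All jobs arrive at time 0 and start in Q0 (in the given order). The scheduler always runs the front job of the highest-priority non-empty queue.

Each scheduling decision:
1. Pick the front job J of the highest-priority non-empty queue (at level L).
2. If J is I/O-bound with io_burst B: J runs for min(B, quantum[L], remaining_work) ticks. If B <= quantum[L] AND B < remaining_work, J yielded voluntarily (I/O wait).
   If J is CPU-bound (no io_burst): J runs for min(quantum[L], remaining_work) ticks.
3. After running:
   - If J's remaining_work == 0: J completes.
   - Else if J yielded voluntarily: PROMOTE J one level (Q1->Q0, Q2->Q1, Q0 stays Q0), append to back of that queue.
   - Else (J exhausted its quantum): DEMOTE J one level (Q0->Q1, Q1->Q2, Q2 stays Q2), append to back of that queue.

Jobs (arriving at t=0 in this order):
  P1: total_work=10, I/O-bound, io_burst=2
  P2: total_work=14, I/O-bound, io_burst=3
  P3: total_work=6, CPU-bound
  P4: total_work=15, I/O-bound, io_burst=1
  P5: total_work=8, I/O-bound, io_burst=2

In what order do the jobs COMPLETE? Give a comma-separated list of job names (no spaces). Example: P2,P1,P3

t=0-2: P1@Q0 runs 2, rem=8, I/O yield, promote→Q0. Q0=[P2,P3,P4,P5,P1] Q1=[] Q2=[]
t=2-4: P2@Q0 runs 2, rem=12, quantum used, demote→Q1. Q0=[P3,P4,P5,P1] Q1=[P2] Q2=[]
t=4-6: P3@Q0 runs 2, rem=4, quantum used, demote→Q1. Q0=[P4,P5,P1] Q1=[P2,P3] Q2=[]
t=6-7: P4@Q0 runs 1, rem=14, I/O yield, promote→Q0. Q0=[P5,P1,P4] Q1=[P2,P3] Q2=[]
t=7-9: P5@Q0 runs 2, rem=6, I/O yield, promote→Q0. Q0=[P1,P4,P5] Q1=[P2,P3] Q2=[]
t=9-11: P1@Q0 runs 2, rem=6, I/O yield, promote→Q0. Q0=[P4,P5,P1] Q1=[P2,P3] Q2=[]
t=11-12: P4@Q0 runs 1, rem=13, I/O yield, promote→Q0. Q0=[P5,P1,P4] Q1=[P2,P3] Q2=[]
t=12-14: P5@Q0 runs 2, rem=4, I/O yield, promote→Q0. Q0=[P1,P4,P5] Q1=[P2,P3] Q2=[]
t=14-16: P1@Q0 runs 2, rem=4, I/O yield, promote→Q0. Q0=[P4,P5,P1] Q1=[P2,P3] Q2=[]
t=16-17: P4@Q0 runs 1, rem=12, I/O yield, promote→Q0. Q0=[P5,P1,P4] Q1=[P2,P3] Q2=[]
t=17-19: P5@Q0 runs 2, rem=2, I/O yield, promote→Q0. Q0=[P1,P4,P5] Q1=[P2,P3] Q2=[]
t=19-21: P1@Q0 runs 2, rem=2, I/O yield, promote→Q0. Q0=[P4,P5,P1] Q1=[P2,P3] Q2=[]
t=21-22: P4@Q0 runs 1, rem=11, I/O yield, promote→Q0. Q0=[P5,P1,P4] Q1=[P2,P3] Q2=[]
t=22-24: P5@Q0 runs 2, rem=0, completes. Q0=[P1,P4] Q1=[P2,P3] Q2=[]
t=24-26: P1@Q0 runs 2, rem=0, completes. Q0=[P4] Q1=[P2,P3] Q2=[]
t=26-27: P4@Q0 runs 1, rem=10, I/O yield, promote→Q0. Q0=[P4] Q1=[P2,P3] Q2=[]
t=27-28: P4@Q0 runs 1, rem=9, I/O yield, promote→Q0. Q0=[P4] Q1=[P2,P3] Q2=[]
t=28-29: P4@Q0 runs 1, rem=8, I/O yield, promote→Q0. Q0=[P4] Q1=[P2,P3] Q2=[]
t=29-30: P4@Q0 runs 1, rem=7, I/O yield, promote→Q0. Q0=[P4] Q1=[P2,P3] Q2=[]
t=30-31: P4@Q0 runs 1, rem=6, I/O yield, promote→Q0. Q0=[P4] Q1=[P2,P3] Q2=[]
t=31-32: P4@Q0 runs 1, rem=5, I/O yield, promote→Q0. Q0=[P4] Q1=[P2,P3] Q2=[]
t=32-33: P4@Q0 runs 1, rem=4, I/O yield, promote→Q0. Q0=[P4] Q1=[P2,P3] Q2=[]
t=33-34: P4@Q0 runs 1, rem=3, I/O yield, promote→Q0. Q0=[P4] Q1=[P2,P3] Q2=[]
t=34-35: P4@Q0 runs 1, rem=2, I/O yield, promote→Q0. Q0=[P4] Q1=[P2,P3] Q2=[]
t=35-36: P4@Q0 runs 1, rem=1, I/O yield, promote→Q0. Q0=[P4] Q1=[P2,P3] Q2=[]
t=36-37: P4@Q0 runs 1, rem=0, completes. Q0=[] Q1=[P2,P3] Q2=[]
t=37-40: P2@Q1 runs 3, rem=9, I/O yield, promote→Q0. Q0=[P2] Q1=[P3] Q2=[]
t=40-42: P2@Q0 runs 2, rem=7, quantum used, demote→Q1. Q0=[] Q1=[P3,P2] Q2=[]
t=42-46: P3@Q1 runs 4, rem=0, completes. Q0=[] Q1=[P2] Q2=[]
t=46-49: P2@Q1 runs 3, rem=4, I/O yield, promote→Q0. Q0=[P2] Q1=[] Q2=[]
t=49-51: P2@Q0 runs 2, rem=2, quantum used, demote→Q1. Q0=[] Q1=[P2] Q2=[]
t=51-53: P2@Q1 runs 2, rem=0, completes. Q0=[] Q1=[] Q2=[]

Answer: P5,P1,P4,P3,P2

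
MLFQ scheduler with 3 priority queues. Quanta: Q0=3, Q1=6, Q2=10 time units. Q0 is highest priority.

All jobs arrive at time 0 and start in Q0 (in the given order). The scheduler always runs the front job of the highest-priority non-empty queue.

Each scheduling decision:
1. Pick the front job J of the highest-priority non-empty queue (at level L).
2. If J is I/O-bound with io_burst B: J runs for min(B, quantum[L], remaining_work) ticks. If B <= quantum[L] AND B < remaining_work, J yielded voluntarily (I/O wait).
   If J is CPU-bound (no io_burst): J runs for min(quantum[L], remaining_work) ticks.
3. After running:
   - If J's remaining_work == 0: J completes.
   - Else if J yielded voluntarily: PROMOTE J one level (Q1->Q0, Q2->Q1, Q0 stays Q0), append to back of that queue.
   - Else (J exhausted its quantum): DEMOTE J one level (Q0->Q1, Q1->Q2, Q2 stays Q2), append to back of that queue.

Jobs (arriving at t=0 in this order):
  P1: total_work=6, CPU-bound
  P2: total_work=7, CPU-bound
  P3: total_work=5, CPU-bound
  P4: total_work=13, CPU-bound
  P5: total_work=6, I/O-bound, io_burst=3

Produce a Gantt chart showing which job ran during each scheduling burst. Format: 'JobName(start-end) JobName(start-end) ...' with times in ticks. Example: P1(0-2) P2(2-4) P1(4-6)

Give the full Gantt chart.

Answer: P1(0-3) P2(3-6) P3(6-9) P4(9-12) P5(12-15) P5(15-18) P1(18-21) P2(21-25) P3(25-27) P4(27-33) P4(33-37)

Derivation:
t=0-3: P1@Q0 runs 3, rem=3, quantum used, demote→Q1. Q0=[P2,P3,P4,P5] Q1=[P1] Q2=[]
t=3-6: P2@Q0 runs 3, rem=4, quantum used, demote→Q1. Q0=[P3,P4,P5] Q1=[P1,P2] Q2=[]
t=6-9: P3@Q0 runs 3, rem=2, quantum used, demote→Q1. Q0=[P4,P5] Q1=[P1,P2,P3] Q2=[]
t=9-12: P4@Q0 runs 3, rem=10, quantum used, demote→Q1. Q0=[P5] Q1=[P1,P2,P3,P4] Q2=[]
t=12-15: P5@Q0 runs 3, rem=3, I/O yield, promote→Q0. Q0=[P5] Q1=[P1,P2,P3,P4] Q2=[]
t=15-18: P5@Q0 runs 3, rem=0, completes. Q0=[] Q1=[P1,P2,P3,P4] Q2=[]
t=18-21: P1@Q1 runs 3, rem=0, completes. Q0=[] Q1=[P2,P3,P4] Q2=[]
t=21-25: P2@Q1 runs 4, rem=0, completes. Q0=[] Q1=[P3,P4] Q2=[]
t=25-27: P3@Q1 runs 2, rem=0, completes. Q0=[] Q1=[P4] Q2=[]
t=27-33: P4@Q1 runs 6, rem=4, quantum used, demote→Q2. Q0=[] Q1=[] Q2=[P4]
t=33-37: P4@Q2 runs 4, rem=0, completes. Q0=[] Q1=[] Q2=[]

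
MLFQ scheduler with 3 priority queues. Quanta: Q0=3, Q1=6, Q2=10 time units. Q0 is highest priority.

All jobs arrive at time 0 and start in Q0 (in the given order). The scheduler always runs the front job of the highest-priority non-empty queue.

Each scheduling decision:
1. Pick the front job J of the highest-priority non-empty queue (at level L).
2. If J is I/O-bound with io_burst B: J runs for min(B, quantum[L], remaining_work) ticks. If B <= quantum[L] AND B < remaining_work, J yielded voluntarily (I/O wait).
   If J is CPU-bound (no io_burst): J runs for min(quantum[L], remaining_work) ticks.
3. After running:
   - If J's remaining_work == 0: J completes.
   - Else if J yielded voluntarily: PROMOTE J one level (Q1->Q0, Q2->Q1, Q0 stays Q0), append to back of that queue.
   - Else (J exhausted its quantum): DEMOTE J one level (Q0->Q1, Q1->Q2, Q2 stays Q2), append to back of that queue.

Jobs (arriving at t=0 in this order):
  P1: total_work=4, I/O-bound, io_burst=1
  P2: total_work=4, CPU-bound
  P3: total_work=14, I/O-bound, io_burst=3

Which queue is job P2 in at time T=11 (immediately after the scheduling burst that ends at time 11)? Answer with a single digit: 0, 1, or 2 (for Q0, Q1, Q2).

Answer: 1

Derivation:
t=0-1: P1@Q0 runs 1, rem=3, I/O yield, promote→Q0. Q0=[P2,P3,P1] Q1=[] Q2=[]
t=1-4: P2@Q0 runs 3, rem=1, quantum used, demote→Q1. Q0=[P3,P1] Q1=[P2] Q2=[]
t=4-7: P3@Q0 runs 3, rem=11, I/O yield, promote→Q0. Q0=[P1,P3] Q1=[P2] Q2=[]
t=7-8: P1@Q0 runs 1, rem=2, I/O yield, promote→Q0. Q0=[P3,P1] Q1=[P2] Q2=[]
t=8-11: P3@Q0 runs 3, rem=8, I/O yield, promote→Q0. Q0=[P1,P3] Q1=[P2] Q2=[]
t=11-12: P1@Q0 runs 1, rem=1, I/O yield, promote→Q0. Q0=[P3,P1] Q1=[P2] Q2=[]
t=12-15: P3@Q0 runs 3, rem=5, I/O yield, promote→Q0. Q0=[P1,P3] Q1=[P2] Q2=[]
t=15-16: P1@Q0 runs 1, rem=0, completes. Q0=[P3] Q1=[P2] Q2=[]
t=16-19: P3@Q0 runs 3, rem=2, I/O yield, promote→Q0. Q0=[P3] Q1=[P2] Q2=[]
t=19-21: P3@Q0 runs 2, rem=0, completes. Q0=[] Q1=[P2] Q2=[]
t=21-22: P2@Q1 runs 1, rem=0, completes. Q0=[] Q1=[] Q2=[]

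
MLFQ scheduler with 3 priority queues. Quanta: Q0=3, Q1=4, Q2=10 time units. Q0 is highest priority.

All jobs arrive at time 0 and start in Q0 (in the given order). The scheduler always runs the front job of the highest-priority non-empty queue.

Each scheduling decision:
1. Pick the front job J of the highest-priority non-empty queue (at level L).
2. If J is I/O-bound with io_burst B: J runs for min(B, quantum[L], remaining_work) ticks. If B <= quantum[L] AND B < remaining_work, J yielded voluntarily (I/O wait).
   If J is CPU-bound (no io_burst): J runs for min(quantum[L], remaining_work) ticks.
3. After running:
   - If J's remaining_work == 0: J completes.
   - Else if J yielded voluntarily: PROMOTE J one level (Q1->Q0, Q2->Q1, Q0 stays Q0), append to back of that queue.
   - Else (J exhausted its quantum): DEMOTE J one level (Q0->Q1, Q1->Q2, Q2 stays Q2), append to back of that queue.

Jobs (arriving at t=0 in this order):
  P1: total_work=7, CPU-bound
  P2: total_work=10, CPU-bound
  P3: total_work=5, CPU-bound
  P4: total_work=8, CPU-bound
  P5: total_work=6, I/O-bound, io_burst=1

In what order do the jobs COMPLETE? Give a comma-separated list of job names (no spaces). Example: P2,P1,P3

t=0-3: P1@Q0 runs 3, rem=4, quantum used, demote→Q1. Q0=[P2,P3,P4,P5] Q1=[P1] Q2=[]
t=3-6: P2@Q0 runs 3, rem=7, quantum used, demote→Q1. Q0=[P3,P4,P5] Q1=[P1,P2] Q2=[]
t=6-9: P3@Q0 runs 3, rem=2, quantum used, demote→Q1. Q0=[P4,P5] Q1=[P1,P2,P3] Q2=[]
t=9-12: P4@Q0 runs 3, rem=5, quantum used, demote→Q1. Q0=[P5] Q1=[P1,P2,P3,P4] Q2=[]
t=12-13: P5@Q0 runs 1, rem=5, I/O yield, promote→Q0. Q0=[P5] Q1=[P1,P2,P3,P4] Q2=[]
t=13-14: P5@Q0 runs 1, rem=4, I/O yield, promote→Q0. Q0=[P5] Q1=[P1,P2,P3,P4] Q2=[]
t=14-15: P5@Q0 runs 1, rem=3, I/O yield, promote→Q0. Q0=[P5] Q1=[P1,P2,P3,P4] Q2=[]
t=15-16: P5@Q0 runs 1, rem=2, I/O yield, promote→Q0. Q0=[P5] Q1=[P1,P2,P3,P4] Q2=[]
t=16-17: P5@Q0 runs 1, rem=1, I/O yield, promote→Q0. Q0=[P5] Q1=[P1,P2,P3,P4] Q2=[]
t=17-18: P5@Q0 runs 1, rem=0, completes. Q0=[] Q1=[P1,P2,P3,P4] Q2=[]
t=18-22: P1@Q1 runs 4, rem=0, completes. Q0=[] Q1=[P2,P3,P4] Q2=[]
t=22-26: P2@Q1 runs 4, rem=3, quantum used, demote→Q2. Q0=[] Q1=[P3,P4] Q2=[P2]
t=26-28: P3@Q1 runs 2, rem=0, completes. Q0=[] Q1=[P4] Q2=[P2]
t=28-32: P4@Q1 runs 4, rem=1, quantum used, demote→Q2. Q0=[] Q1=[] Q2=[P2,P4]
t=32-35: P2@Q2 runs 3, rem=0, completes. Q0=[] Q1=[] Q2=[P4]
t=35-36: P4@Q2 runs 1, rem=0, completes. Q0=[] Q1=[] Q2=[]

Answer: P5,P1,P3,P2,P4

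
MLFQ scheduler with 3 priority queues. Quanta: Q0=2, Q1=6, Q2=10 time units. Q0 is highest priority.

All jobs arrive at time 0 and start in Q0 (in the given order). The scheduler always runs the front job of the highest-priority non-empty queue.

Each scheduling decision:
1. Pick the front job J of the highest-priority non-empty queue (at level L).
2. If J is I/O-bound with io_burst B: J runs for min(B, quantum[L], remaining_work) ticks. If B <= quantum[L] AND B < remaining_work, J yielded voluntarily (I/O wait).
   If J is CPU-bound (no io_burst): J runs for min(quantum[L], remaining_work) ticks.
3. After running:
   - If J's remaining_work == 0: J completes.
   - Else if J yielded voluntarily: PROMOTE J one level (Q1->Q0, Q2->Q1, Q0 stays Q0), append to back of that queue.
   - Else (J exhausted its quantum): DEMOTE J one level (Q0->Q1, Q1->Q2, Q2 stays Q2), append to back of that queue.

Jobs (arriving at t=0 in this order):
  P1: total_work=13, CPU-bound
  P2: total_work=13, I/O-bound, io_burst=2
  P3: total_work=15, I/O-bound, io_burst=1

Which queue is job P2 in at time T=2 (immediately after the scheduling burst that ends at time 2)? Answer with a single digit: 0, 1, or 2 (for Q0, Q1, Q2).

t=0-2: P1@Q0 runs 2, rem=11, quantum used, demote→Q1. Q0=[P2,P3] Q1=[P1] Q2=[]
t=2-4: P2@Q0 runs 2, rem=11, I/O yield, promote→Q0. Q0=[P3,P2] Q1=[P1] Q2=[]
t=4-5: P3@Q0 runs 1, rem=14, I/O yield, promote→Q0. Q0=[P2,P3] Q1=[P1] Q2=[]
t=5-7: P2@Q0 runs 2, rem=9, I/O yield, promote→Q0. Q0=[P3,P2] Q1=[P1] Q2=[]
t=7-8: P3@Q0 runs 1, rem=13, I/O yield, promote→Q0. Q0=[P2,P3] Q1=[P1] Q2=[]
t=8-10: P2@Q0 runs 2, rem=7, I/O yield, promote→Q0. Q0=[P3,P2] Q1=[P1] Q2=[]
t=10-11: P3@Q0 runs 1, rem=12, I/O yield, promote→Q0. Q0=[P2,P3] Q1=[P1] Q2=[]
t=11-13: P2@Q0 runs 2, rem=5, I/O yield, promote→Q0. Q0=[P3,P2] Q1=[P1] Q2=[]
t=13-14: P3@Q0 runs 1, rem=11, I/O yield, promote→Q0. Q0=[P2,P3] Q1=[P1] Q2=[]
t=14-16: P2@Q0 runs 2, rem=3, I/O yield, promote→Q0. Q0=[P3,P2] Q1=[P1] Q2=[]
t=16-17: P3@Q0 runs 1, rem=10, I/O yield, promote→Q0. Q0=[P2,P3] Q1=[P1] Q2=[]
t=17-19: P2@Q0 runs 2, rem=1, I/O yield, promote→Q0. Q0=[P3,P2] Q1=[P1] Q2=[]
t=19-20: P3@Q0 runs 1, rem=9, I/O yield, promote→Q0. Q0=[P2,P3] Q1=[P1] Q2=[]
t=20-21: P2@Q0 runs 1, rem=0, completes. Q0=[P3] Q1=[P1] Q2=[]
t=21-22: P3@Q0 runs 1, rem=8, I/O yield, promote→Q0. Q0=[P3] Q1=[P1] Q2=[]
t=22-23: P3@Q0 runs 1, rem=7, I/O yield, promote→Q0. Q0=[P3] Q1=[P1] Q2=[]
t=23-24: P3@Q0 runs 1, rem=6, I/O yield, promote→Q0. Q0=[P3] Q1=[P1] Q2=[]
t=24-25: P3@Q0 runs 1, rem=5, I/O yield, promote→Q0. Q0=[P3] Q1=[P1] Q2=[]
t=25-26: P3@Q0 runs 1, rem=4, I/O yield, promote→Q0. Q0=[P3] Q1=[P1] Q2=[]
t=26-27: P3@Q0 runs 1, rem=3, I/O yield, promote→Q0. Q0=[P3] Q1=[P1] Q2=[]
t=27-28: P3@Q0 runs 1, rem=2, I/O yield, promote→Q0. Q0=[P3] Q1=[P1] Q2=[]
t=28-29: P3@Q0 runs 1, rem=1, I/O yield, promote→Q0. Q0=[P3] Q1=[P1] Q2=[]
t=29-30: P3@Q0 runs 1, rem=0, completes. Q0=[] Q1=[P1] Q2=[]
t=30-36: P1@Q1 runs 6, rem=5, quantum used, demote→Q2. Q0=[] Q1=[] Q2=[P1]
t=36-41: P1@Q2 runs 5, rem=0, completes. Q0=[] Q1=[] Q2=[]

Answer: 0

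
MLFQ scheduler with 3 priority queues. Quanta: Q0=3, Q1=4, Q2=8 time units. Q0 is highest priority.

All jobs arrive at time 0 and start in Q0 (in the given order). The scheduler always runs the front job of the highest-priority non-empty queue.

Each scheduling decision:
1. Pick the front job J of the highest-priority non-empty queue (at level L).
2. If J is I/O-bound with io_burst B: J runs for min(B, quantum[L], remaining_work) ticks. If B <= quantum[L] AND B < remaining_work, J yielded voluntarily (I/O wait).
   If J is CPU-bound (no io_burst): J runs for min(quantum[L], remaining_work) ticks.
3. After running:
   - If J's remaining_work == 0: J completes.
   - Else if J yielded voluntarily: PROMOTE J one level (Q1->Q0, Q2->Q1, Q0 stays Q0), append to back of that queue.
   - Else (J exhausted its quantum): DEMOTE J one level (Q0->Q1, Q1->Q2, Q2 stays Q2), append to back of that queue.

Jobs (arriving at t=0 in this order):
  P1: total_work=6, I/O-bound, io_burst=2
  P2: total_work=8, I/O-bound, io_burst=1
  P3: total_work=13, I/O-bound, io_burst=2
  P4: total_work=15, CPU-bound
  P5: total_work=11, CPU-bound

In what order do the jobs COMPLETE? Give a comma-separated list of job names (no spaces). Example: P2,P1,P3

Answer: P1,P3,P2,P4,P5

Derivation:
t=0-2: P1@Q0 runs 2, rem=4, I/O yield, promote→Q0. Q0=[P2,P3,P4,P5,P1] Q1=[] Q2=[]
t=2-3: P2@Q0 runs 1, rem=7, I/O yield, promote→Q0. Q0=[P3,P4,P5,P1,P2] Q1=[] Q2=[]
t=3-5: P3@Q0 runs 2, rem=11, I/O yield, promote→Q0. Q0=[P4,P5,P1,P2,P3] Q1=[] Q2=[]
t=5-8: P4@Q0 runs 3, rem=12, quantum used, demote→Q1. Q0=[P5,P1,P2,P3] Q1=[P4] Q2=[]
t=8-11: P5@Q0 runs 3, rem=8, quantum used, demote→Q1. Q0=[P1,P2,P3] Q1=[P4,P5] Q2=[]
t=11-13: P1@Q0 runs 2, rem=2, I/O yield, promote→Q0. Q0=[P2,P3,P1] Q1=[P4,P5] Q2=[]
t=13-14: P2@Q0 runs 1, rem=6, I/O yield, promote→Q0. Q0=[P3,P1,P2] Q1=[P4,P5] Q2=[]
t=14-16: P3@Q0 runs 2, rem=9, I/O yield, promote→Q0. Q0=[P1,P2,P3] Q1=[P4,P5] Q2=[]
t=16-18: P1@Q0 runs 2, rem=0, completes. Q0=[P2,P3] Q1=[P4,P5] Q2=[]
t=18-19: P2@Q0 runs 1, rem=5, I/O yield, promote→Q0. Q0=[P3,P2] Q1=[P4,P5] Q2=[]
t=19-21: P3@Q0 runs 2, rem=7, I/O yield, promote→Q0. Q0=[P2,P3] Q1=[P4,P5] Q2=[]
t=21-22: P2@Q0 runs 1, rem=4, I/O yield, promote→Q0. Q0=[P3,P2] Q1=[P4,P5] Q2=[]
t=22-24: P3@Q0 runs 2, rem=5, I/O yield, promote→Q0. Q0=[P2,P3] Q1=[P4,P5] Q2=[]
t=24-25: P2@Q0 runs 1, rem=3, I/O yield, promote→Q0. Q0=[P3,P2] Q1=[P4,P5] Q2=[]
t=25-27: P3@Q0 runs 2, rem=3, I/O yield, promote→Q0. Q0=[P2,P3] Q1=[P4,P5] Q2=[]
t=27-28: P2@Q0 runs 1, rem=2, I/O yield, promote→Q0. Q0=[P3,P2] Q1=[P4,P5] Q2=[]
t=28-30: P3@Q0 runs 2, rem=1, I/O yield, promote→Q0. Q0=[P2,P3] Q1=[P4,P5] Q2=[]
t=30-31: P2@Q0 runs 1, rem=1, I/O yield, promote→Q0. Q0=[P3,P2] Q1=[P4,P5] Q2=[]
t=31-32: P3@Q0 runs 1, rem=0, completes. Q0=[P2] Q1=[P4,P5] Q2=[]
t=32-33: P2@Q0 runs 1, rem=0, completes. Q0=[] Q1=[P4,P5] Q2=[]
t=33-37: P4@Q1 runs 4, rem=8, quantum used, demote→Q2. Q0=[] Q1=[P5] Q2=[P4]
t=37-41: P5@Q1 runs 4, rem=4, quantum used, demote→Q2. Q0=[] Q1=[] Q2=[P4,P5]
t=41-49: P4@Q2 runs 8, rem=0, completes. Q0=[] Q1=[] Q2=[P5]
t=49-53: P5@Q2 runs 4, rem=0, completes. Q0=[] Q1=[] Q2=[]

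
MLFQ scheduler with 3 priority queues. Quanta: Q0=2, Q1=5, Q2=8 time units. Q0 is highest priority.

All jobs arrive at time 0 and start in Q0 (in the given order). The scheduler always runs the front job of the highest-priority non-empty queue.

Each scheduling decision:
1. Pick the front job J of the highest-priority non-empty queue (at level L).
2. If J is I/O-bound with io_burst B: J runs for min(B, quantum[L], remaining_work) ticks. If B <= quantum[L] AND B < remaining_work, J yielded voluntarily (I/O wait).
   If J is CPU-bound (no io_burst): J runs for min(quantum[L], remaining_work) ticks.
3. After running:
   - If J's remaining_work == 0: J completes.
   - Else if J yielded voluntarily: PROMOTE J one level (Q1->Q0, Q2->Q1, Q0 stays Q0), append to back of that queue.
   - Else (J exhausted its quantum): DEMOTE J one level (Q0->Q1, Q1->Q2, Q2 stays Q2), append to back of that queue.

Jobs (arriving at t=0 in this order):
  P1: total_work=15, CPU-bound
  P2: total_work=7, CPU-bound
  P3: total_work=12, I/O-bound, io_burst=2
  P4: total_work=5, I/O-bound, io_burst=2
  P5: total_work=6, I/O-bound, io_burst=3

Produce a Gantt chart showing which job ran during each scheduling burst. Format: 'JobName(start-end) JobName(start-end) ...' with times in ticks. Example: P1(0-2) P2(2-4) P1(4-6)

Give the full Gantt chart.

t=0-2: P1@Q0 runs 2, rem=13, quantum used, demote→Q1. Q0=[P2,P3,P4,P5] Q1=[P1] Q2=[]
t=2-4: P2@Q0 runs 2, rem=5, quantum used, demote→Q1. Q0=[P3,P4,P5] Q1=[P1,P2] Q2=[]
t=4-6: P3@Q0 runs 2, rem=10, I/O yield, promote→Q0. Q0=[P4,P5,P3] Q1=[P1,P2] Q2=[]
t=6-8: P4@Q0 runs 2, rem=3, I/O yield, promote→Q0. Q0=[P5,P3,P4] Q1=[P1,P2] Q2=[]
t=8-10: P5@Q0 runs 2, rem=4, quantum used, demote→Q1. Q0=[P3,P4] Q1=[P1,P2,P5] Q2=[]
t=10-12: P3@Q0 runs 2, rem=8, I/O yield, promote→Q0. Q0=[P4,P3] Q1=[P1,P2,P5] Q2=[]
t=12-14: P4@Q0 runs 2, rem=1, I/O yield, promote→Q0. Q0=[P3,P4] Q1=[P1,P2,P5] Q2=[]
t=14-16: P3@Q0 runs 2, rem=6, I/O yield, promote→Q0. Q0=[P4,P3] Q1=[P1,P2,P5] Q2=[]
t=16-17: P4@Q0 runs 1, rem=0, completes. Q0=[P3] Q1=[P1,P2,P5] Q2=[]
t=17-19: P3@Q0 runs 2, rem=4, I/O yield, promote→Q0. Q0=[P3] Q1=[P1,P2,P5] Q2=[]
t=19-21: P3@Q0 runs 2, rem=2, I/O yield, promote→Q0. Q0=[P3] Q1=[P1,P2,P5] Q2=[]
t=21-23: P3@Q0 runs 2, rem=0, completes. Q0=[] Q1=[P1,P2,P5] Q2=[]
t=23-28: P1@Q1 runs 5, rem=8, quantum used, demote→Q2. Q0=[] Q1=[P2,P5] Q2=[P1]
t=28-33: P2@Q1 runs 5, rem=0, completes. Q0=[] Q1=[P5] Q2=[P1]
t=33-36: P5@Q1 runs 3, rem=1, I/O yield, promote→Q0. Q0=[P5] Q1=[] Q2=[P1]
t=36-37: P5@Q0 runs 1, rem=0, completes. Q0=[] Q1=[] Q2=[P1]
t=37-45: P1@Q2 runs 8, rem=0, completes. Q0=[] Q1=[] Q2=[]

Answer: P1(0-2) P2(2-4) P3(4-6) P4(6-8) P5(8-10) P3(10-12) P4(12-14) P3(14-16) P4(16-17) P3(17-19) P3(19-21) P3(21-23) P1(23-28) P2(28-33) P5(33-36) P5(36-37) P1(37-45)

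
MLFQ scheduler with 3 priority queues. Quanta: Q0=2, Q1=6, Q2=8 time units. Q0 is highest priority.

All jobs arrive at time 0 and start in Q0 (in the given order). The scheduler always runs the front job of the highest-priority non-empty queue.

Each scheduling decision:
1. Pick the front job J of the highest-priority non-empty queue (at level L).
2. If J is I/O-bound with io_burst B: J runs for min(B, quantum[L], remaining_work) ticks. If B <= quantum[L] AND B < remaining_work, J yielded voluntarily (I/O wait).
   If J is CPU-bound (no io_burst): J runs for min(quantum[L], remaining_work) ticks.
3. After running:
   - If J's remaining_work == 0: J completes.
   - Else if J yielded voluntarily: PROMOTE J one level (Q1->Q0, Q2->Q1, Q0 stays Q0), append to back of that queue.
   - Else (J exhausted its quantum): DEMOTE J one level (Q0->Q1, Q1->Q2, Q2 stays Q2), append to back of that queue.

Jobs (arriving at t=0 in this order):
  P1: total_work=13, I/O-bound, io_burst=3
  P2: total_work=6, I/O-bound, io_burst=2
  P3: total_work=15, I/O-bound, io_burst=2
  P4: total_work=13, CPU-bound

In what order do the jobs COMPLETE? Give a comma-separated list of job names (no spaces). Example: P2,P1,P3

Answer: P2,P3,P1,P4

Derivation:
t=0-2: P1@Q0 runs 2, rem=11, quantum used, demote→Q1. Q0=[P2,P3,P4] Q1=[P1] Q2=[]
t=2-4: P2@Q0 runs 2, rem=4, I/O yield, promote→Q0. Q0=[P3,P4,P2] Q1=[P1] Q2=[]
t=4-6: P3@Q0 runs 2, rem=13, I/O yield, promote→Q0. Q0=[P4,P2,P3] Q1=[P1] Q2=[]
t=6-8: P4@Q0 runs 2, rem=11, quantum used, demote→Q1. Q0=[P2,P3] Q1=[P1,P4] Q2=[]
t=8-10: P2@Q0 runs 2, rem=2, I/O yield, promote→Q0. Q0=[P3,P2] Q1=[P1,P4] Q2=[]
t=10-12: P3@Q0 runs 2, rem=11, I/O yield, promote→Q0. Q0=[P2,P3] Q1=[P1,P4] Q2=[]
t=12-14: P2@Q0 runs 2, rem=0, completes. Q0=[P3] Q1=[P1,P4] Q2=[]
t=14-16: P3@Q0 runs 2, rem=9, I/O yield, promote→Q0. Q0=[P3] Q1=[P1,P4] Q2=[]
t=16-18: P3@Q0 runs 2, rem=7, I/O yield, promote→Q0. Q0=[P3] Q1=[P1,P4] Q2=[]
t=18-20: P3@Q0 runs 2, rem=5, I/O yield, promote→Q0. Q0=[P3] Q1=[P1,P4] Q2=[]
t=20-22: P3@Q0 runs 2, rem=3, I/O yield, promote→Q0. Q0=[P3] Q1=[P1,P4] Q2=[]
t=22-24: P3@Q0 runs 2, rem=1, I/O yield, promote→Q0. Q0=[P3] Q1=[P1,P4] Q2=[]
t=24-25: P3@Q0 runs 1, rem=0, completes. Q0=[] Q1=[P1,P4] Q2=[]
t=25-28: P1@Q1 runs 3, rem=8, I/O yield, promote→Q0. Q0=[P1] Q1=[P4] Q2=[]
t=28-30: P1@Q0 runs 2, rem=6, quantum used, demote→Q1. Q0=[] Q1=[P4,P1] Q2=[]
t=30-36: P4@Q1 runs 6, rem=5, quantum used, demote→Q2. Q0=[] Q1=[P1] Q2=[P4]
t=36-39: P1@Q1 runs 3, rem=3, I/O yield, promote→Q0. Q0=[P1] Q1=[] Q2=[P4]
t=39-41: P1@Q0 runs 2, rem=1, quantum used, demote→Q1. Q0=[] Q1=[P1] Q2=[P4]
t=41-42: P1@Q1 runs 1, rem=0, completes. Q0=[] Q1=[] Q2=[P4]
t=42-47: P4@Q2 runs 5, rem=0, completes. Q0=[] Q1=[] Q2=[]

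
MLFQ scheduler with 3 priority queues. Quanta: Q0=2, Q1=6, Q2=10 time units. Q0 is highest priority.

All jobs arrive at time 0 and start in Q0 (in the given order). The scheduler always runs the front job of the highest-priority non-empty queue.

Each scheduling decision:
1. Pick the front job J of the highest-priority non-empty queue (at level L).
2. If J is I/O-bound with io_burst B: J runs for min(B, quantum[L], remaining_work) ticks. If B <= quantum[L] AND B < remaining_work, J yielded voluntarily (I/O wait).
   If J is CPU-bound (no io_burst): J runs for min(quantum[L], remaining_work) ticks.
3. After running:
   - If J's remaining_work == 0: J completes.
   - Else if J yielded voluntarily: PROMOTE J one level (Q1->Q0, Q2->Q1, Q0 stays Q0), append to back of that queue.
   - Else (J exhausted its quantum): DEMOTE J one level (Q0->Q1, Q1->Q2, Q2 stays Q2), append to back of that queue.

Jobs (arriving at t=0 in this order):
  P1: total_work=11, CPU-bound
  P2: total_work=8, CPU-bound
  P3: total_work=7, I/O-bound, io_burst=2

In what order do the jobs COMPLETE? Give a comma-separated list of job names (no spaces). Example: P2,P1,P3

Answer: P3,P2,P1

Derivation:
t=0-2: P1@Q0 runs 2, rem=9, quantum used, demote→Q1. Q0=[P2,P3] Q1=[P1] Q2=[]
t=2-4: P2@Q0 runs 2, rem=6, quantum used, demote→Q1. Q0=[P3] Q1=[P1,P2] Q2=[]
t=4-6: P3@Q0 runs 2, rem=5, I/O yield, promote→Q0. Q0=[P3] Q1=[P1,P2] Q2=[]
t=6-8: P3@Q0 runs 2, rem=3, I/O yield, promote→Q0. Q0=[P3] Q1=[P1,P2] Q2=[]
t=8-10: P3@Q0 runs 2, rem=1, I/O yield, promote→Q0. Q0=[P3] Q1=[P1,P2] Q2=[]
t=10-11: P3@Q0 runs 1, rem=0, completes. Q0=[] Q1=[P1,P2] Q2=[]
t=11-17: P1@Q1 runs 6, rem=3, quantum used, demote→Q2. Q0=[] Q1=[P2] Q2=[P1]
t=17-23: P2@Q1 runs 6, rem=0, completes. Q0=[] Q1=[] Q2=[P1]
t=23-26: P1@Q2 runs 3, rem=0, completes. Q0=[] Q1=[] Q2=[]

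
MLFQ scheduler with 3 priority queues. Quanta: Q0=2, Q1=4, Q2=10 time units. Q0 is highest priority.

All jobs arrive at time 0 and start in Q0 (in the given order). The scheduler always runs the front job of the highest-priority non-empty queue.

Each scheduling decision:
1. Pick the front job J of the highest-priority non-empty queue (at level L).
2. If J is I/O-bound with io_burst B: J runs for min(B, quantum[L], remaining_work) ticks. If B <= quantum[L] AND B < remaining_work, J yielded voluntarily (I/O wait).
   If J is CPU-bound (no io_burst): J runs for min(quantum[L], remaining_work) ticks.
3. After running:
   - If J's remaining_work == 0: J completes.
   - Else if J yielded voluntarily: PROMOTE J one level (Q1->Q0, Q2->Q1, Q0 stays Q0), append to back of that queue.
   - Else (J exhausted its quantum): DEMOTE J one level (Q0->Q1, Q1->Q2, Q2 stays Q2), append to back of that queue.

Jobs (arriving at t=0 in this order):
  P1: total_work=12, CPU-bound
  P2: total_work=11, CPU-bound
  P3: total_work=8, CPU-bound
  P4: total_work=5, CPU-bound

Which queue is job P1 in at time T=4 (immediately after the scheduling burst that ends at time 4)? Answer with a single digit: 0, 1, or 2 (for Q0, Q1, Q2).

Answer: 1

Derivation:
t=0-2: P1@Q0 runs 2, rem=10, quantum used, demote→Q1. Q0=[P2,P3,P4] Q1=[P1] Q2=[]
t=2-4: P2@Q0 runs 2, rem=9, quantum used, demote→Q1. Q0=[P3,P4] Q1=[P1,P2] Q2=[]
t=4-6: P3@Q0 runs 2, rem=6, quantum used, demote→Q1. Q0=[P4] Q1=[P1,P2,P3] Q2=[]
t=6-8: P4@Q0 runs 2, rem=3, quantum used, demote→Q1. Q0=[] Q1=[P1,P2,P3,P4] Q2=[]
t=8-12: P1@Q1 runs 4, rem=6, quantum used, demote→Q2. Q0=[] Q1=[P2,P3,P4] Q2=[P1]
t=12-16: P2@Q1 runs 4, rem=5, quantum used, demote→Q2. Q0=[] Q1=[P3,P4] Q2=[P1,P2]
t=16-20: P3@Q1 runs 4, rem=2, quantum used, demote→Q2. Q0=[] Q1=[P4] Q2=[P1,P2,P3]
t=20-23: P4@Q1 runs 3, rem=0, completes. Q0=[] Q1=[] Q2=[P1,P2,P3]
t=23-29: P1@Q2 runs 6, rem=0, completes. Q0=[] Q1=[] Q2=[P2,P3]
t=29-34: P2@Q2 runs 5, rem=0, completes. Q0=[] Q1=[] Q2=[P3]
t=34-36: P3@Q2 runs 2, rem=0, completes. Q0=[] Q1=[] Q2=[]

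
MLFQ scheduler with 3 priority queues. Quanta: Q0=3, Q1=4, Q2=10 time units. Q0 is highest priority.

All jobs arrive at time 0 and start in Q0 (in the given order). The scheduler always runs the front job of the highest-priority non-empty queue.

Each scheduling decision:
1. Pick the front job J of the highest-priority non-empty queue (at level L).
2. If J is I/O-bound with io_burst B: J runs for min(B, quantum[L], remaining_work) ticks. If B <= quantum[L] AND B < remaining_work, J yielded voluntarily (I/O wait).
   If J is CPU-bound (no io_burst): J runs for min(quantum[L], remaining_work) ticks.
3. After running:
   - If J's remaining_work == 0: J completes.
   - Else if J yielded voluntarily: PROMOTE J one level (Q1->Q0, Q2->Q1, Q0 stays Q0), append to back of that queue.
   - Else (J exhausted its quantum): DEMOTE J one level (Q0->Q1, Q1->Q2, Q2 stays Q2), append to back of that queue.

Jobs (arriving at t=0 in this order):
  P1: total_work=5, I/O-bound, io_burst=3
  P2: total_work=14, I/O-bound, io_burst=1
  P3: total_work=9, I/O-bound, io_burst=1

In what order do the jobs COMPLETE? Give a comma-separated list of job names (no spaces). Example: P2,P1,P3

Answer: P1,P3,P2

Derivation:
t=0-3: P1@Q0 runs 3, rem=2, I/O yield, promote→Q0. Q0=[P2,P3,P1] Q1=[] Q2=[]
t=3-4: P2@Q0 runs 1, rem=13, I/O yield, promote→Q0. Q0=[P3,P1,P2] Q1=[] Q2=[]
t=4-5: P3@Q0 runs 1, rem=8, I/O yield, promote→Q0. Q0=[P1,P2,P3] Q1=[] Q2=[]
t=5-7: P1@Q0 runs 2, rem=0, completes. Q0=[P2,P3] Q1=[] Q2=[]
t=7-8: P2@Q0 runs 1, rem=12, I/O yield, promote→Q0. Q0=[P3,P2] Q1=[] Q2=[]
t=8-9: P3@Q0 runs 1, rem=7, I/O yield, promote→Q0. Q0=[P2,P3] Q1=[] Q2=[]
t=9-10: P2@Q0 runs 1, rem=11, I/O yield, promote→Q0. Q0=[P3,P2] Q1=[] Q2=[]
t=10-11: P3@Q0 runs 1, rem=6, I/O yield, promote→Q0. Q0=[P2,P3] Q1=[] Q2=[]
t=11-12: P2@Q0 runs 1, rem=10, I/O yield, promote→Q0. Q0=[P3,P2] Q1=[] Q2=[]
t=12-13: P3@Q0 runs 1, rem=5, I/O yield, promote→Q0. Q0=[P2,P3] Q1=[] Q2=[]
t=13-14: P2@Q0 runs 1, rem=9, I/O yield, promote→Q0. Q0=[P3,P2] Q1=[] Q2=[]
t=14-15: P3@Q0 runs 1, rem=4, I/O yield, promote→Q0. Q0=[P2,P3] Q1=[] Q2=[]
t=15-16: P2@Q0 runs 1, rem=8, I/O yield, promote→Q0. Q0=[P3,P2] Q1=[] Q2=[]
t=16-17: P3@Q0 runs 1, rem=3, I/O yield, promote→Q0. Q0=[P2,P3] Q1=[] Q2=[]
t=17-18: P2@Q0 runs 1, rem=7, I/O yield, promote→Q0. Q0=[P3,P2] Q1=[] Q2=[]
t=18-19: P3@Q0 runs 1, rem=2, I/O yield, promote→Q0. Q0=[P2,P3] Q1=[] Q2=[]
t=19-20: P2@Q0 runs 1, rem=6, I/O yield, promote→Q0. Q0=[P3,P2] Q1=[] Q2=[]
t=20-21: P3@Q0 runs 1, rem=1, I/O yield, promote→Q0. Q0=[P2,P3] Q1=[] Q2=[]
t=21-22: P2@Q0 runs 1, rem=5, I/O yield, promote→Q0. Q0=[P3,P2] Q1=[] Q2=[]
t=22-23: P3@Q0 runs 1, rem=0, completes. Q0=[P2] Q1=[] Q2=[]
t=23-24: P2@Q0 runs 1, rem=4, I/O yield, promote→Q0. Q0=[P2] Q1=[] Q2=[]
t=24-25: P2@Q0 runs 1, rem=3, I/O yield, promote→Q0. Q0=[P2] Q1=[] Q2=[]
t=25-26: P2@Q0 runs 1, rem=2, I/O yield, promote→Q0. Q0=[P2] Q1=[] Q2=[]
t=26-27: P2@Q0 runs 1, rem=1, I/O yield, promote→Q0. Q0=[P2] Q1=[] Q2=[]
t=27-28: P2@Q0 runs 1, rem=0, completes. Q0=[] Q1=[] Q2=[]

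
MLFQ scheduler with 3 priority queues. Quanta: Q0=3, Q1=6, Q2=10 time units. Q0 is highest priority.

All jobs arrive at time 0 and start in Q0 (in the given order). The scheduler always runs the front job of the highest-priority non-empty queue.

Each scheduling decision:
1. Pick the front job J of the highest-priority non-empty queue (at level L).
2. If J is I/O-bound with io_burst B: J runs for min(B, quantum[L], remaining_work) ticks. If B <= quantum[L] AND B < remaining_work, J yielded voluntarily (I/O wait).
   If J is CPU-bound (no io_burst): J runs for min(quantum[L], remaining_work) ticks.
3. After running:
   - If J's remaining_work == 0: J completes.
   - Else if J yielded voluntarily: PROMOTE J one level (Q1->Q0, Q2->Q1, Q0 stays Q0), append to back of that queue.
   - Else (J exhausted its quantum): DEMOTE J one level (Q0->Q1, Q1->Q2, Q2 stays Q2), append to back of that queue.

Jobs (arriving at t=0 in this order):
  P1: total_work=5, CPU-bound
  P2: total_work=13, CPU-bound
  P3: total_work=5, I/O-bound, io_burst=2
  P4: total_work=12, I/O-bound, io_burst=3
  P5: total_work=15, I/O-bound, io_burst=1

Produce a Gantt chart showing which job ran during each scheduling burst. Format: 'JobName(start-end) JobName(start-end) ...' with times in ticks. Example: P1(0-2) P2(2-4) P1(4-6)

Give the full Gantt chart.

Answer: P1(0-3) P2(3-6) P3(6-8) P4(8-11) P5(11-12) P3(12-14) P4(14-17) P5(17-18) P3(18-19) P4(19-22) P5(22-23) P4(23-26) P5(26-27) P5(27-28) P5(28-29) P5(29-30) P5(30-31) P5(31-32) P5(32-33) P5(33-34) P5(34-35) P5(35-36) P5(36-37) P5(37-38) P1(38-40) P2(40-46) P2(46-50)

Derivation:
t=0-3: P1@Q0 runs 3, rem=2, quantum used, demote→Q1. Q0=[P2,P3,P4,P5] Q1=[P1] Q2=[]
t=3-6: P2@Q0 runs 3, rem=10, quantum used, demote→Q1. Q0=[P3,P4,P5] Q1=[P1,P2] Q2=[]
t=6-8: P3@Q0 runs 2, rem=3, I/O yield, promote→Q0. Q0=[P4,P5,P3] Q1=[P1,P2] Q2=[]
t=8-11: P4@Q0 runs 3, rem=9, I/O yield, promote→Q0. Q0=[P5,P3,P4] Q1=[P1,P2] Q2=[]
t=11-12: P5@Q0 runs 1, rem=14, I/O yield, promote→Q0. Q0=[P3,P4,P5] Q1=[P1,P2] Q2=[]
t=12-14: P3@Q0 runs 2, rem=1, I/O yield, promote→Q0. Q0=[P4,P5,P3] Q1=[P1,P2] Q2=[]
t=14-17: P4@Q0 runs 3, rem=6, I/O yield, promote→Q0. Q0=[P5,P3,P4] Q1=[P1,P2] Q2=[]
t=17-18: P5@Q0 runs 1, rem=13, I/O yield, promote→Q0. Q0=[P3,P4,P5] Q1=[P1,P2] Q2=[]
t=18-19: P3@Q0 runs 1, rem=0, completes. Q0=[P4,P5] Q1=[P1,P2] Q2=[]
t=19-22: P4@Q0 runs 3, rem=3, I/O yield, promote→Q0. Q0=[P5,P4] Q1=[P1,P2] Q2=[]
t=22-23: P5@Q0 runs 1, rem=12, I/O yield, promote→Q0. Q0=[P4,P5] Q1=[P1,P2] Q2=[]
t=23-26: P4@Q0 runs 3, rem=0, completes. Q0=[P5] Q1=[P1,P2] Q2=[]
t=26-27: P5@Q0 runs 1, rem=11, I/O yield, promote→Q0. Q0=[P5] Q1=[P1,P2] Q2=[]
t=27-28: P5@Q0 runs 1, rem=10, I/O yield, promote→Q0. Q0=[P5] Q1=[P1,P2] Q2=[]
t=28-29: P5@Q0 runs 1, rem=9, I/O yield, promote→Q0. Q0=[P5] Q1=[P1,P2] Q2=[]
t=29-30: P5@Q0 runs 1, rem=8, I/O yield, promote→Q0. Q0=[P5] Q1=[P1,P2] Q2=[]
t=30-31: P5@Q0 runs 1, rem=7, I/O yield, promote→Q0. Q0=[P5] Q1=[P1,P2] Q2=[]
t=31-32: P5@Q0 runs 1, rem=6, I/O yield, promote→Q0. Q0=[P5] Q1=[P1,P2] Q2=[]
t=32-33: P5@Q0 runs 1, rem=5, I/O yield, promote→Q0. Q0=[P5] Q1=[P1,P2] Q2=[]
t=33-34: P5@Q0 runs 1, rem=4, I/O yield, promote→Q0. Q0=[P5] Q1=[P1,P2] Q2=[]
t=34-35: P5@Q0 runs 1, rem=3, I/O yield, promote→Q0. Q0=[P5] Q1=[P1,P2] Q2=[]
t=35-36: P5@Q0 runs 1, rem=2, I/O yield, promote→Q0. Q0=[P5] Q1=[P1,P2] Q2=[]
t=36-37: P5@Q0 runs 1, rem=1, I/O yield, promote→Q0. Q0=[P5] Q1=[P1,P2] Q2=[]
t=37-38: P5@Q0 runs 1, rem=0, completes. Q0=[] Q1=[P1,P2] Q2=[]
t=38-40: P1@Q1 runs 2, rem=0, completes. Q0=[] Q1=[P2] Q2=[]
t=40-46: P2@Q1 runs 6, rem=4, quantum used, demote→Q2. Q0=[] Q1=[] Q2=[P2]
t=46-50: P2@Q2 runs 4, rem=0, completes. Q0=[] Q1=[] Q2=[]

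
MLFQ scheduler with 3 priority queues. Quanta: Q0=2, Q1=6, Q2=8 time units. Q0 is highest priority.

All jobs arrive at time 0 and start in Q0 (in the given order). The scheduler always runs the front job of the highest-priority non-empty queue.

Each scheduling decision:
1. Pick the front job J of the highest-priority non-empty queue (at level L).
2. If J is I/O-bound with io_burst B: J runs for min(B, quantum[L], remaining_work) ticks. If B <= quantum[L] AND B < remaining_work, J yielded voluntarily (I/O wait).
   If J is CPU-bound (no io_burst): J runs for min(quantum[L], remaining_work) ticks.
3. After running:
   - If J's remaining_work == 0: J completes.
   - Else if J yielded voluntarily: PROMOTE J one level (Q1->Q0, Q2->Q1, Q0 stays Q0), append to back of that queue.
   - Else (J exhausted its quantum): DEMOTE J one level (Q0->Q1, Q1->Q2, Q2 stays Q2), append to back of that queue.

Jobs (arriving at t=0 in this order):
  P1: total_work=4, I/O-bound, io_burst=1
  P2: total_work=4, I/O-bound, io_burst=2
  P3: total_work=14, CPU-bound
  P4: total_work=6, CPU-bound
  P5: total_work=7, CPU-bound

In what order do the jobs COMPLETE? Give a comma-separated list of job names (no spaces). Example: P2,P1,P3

t=0-1: P1@Q0 runs 1, rem=3, I/O yield, promote→Q0. Q0=[P2,P3,P4,P5,P1] Q1=[] Q2=[]
t=1-3: P2@Q0 runs 2, rem=2, I/O yield, promote→Q0. Q0=[P3,P4,P5,P1,P2] Q1=[] Q2=[]
t=3-5: P3@Q0 runs 2, rem=12, quantum used, demote→Q1. Q0=[P4,P5,P1,P2] Q1=[P3] Q2=[]
t=5-7: P4@Q0 runs 2, rem=4, quantum used, demote→Q1. Q0=[P5,P1,P2] Q1=[P3,P4] Q2=[]
t=7-9: P5@Q0 runs 2, rem=5, quantum used, demote→Q1. Q0=[P1,P2] Q1=[P3,P4,P5] Q2=[]
t=9-10: P1@Q0 runs 1, rem=2, I/O yield, promote→Q0. Q0=[P2,P1] Q1=[P3,P4,P5] Q2=[]
t=10-12: P2@Q0 runs 2, rem=0, completes. Q0=[P1] Q1=[P3,P4,P5] Q2=[]
t=12-13: P1@Q0 runs 1, rem=1, I/O yield, promote→Q0. Q0=[P1] Q1=[P3,P4,P5] Q2=[]
t=13-14: P1@Q0 runs 1, rem=0, completes. Q0=[] Q1=[P3,P4,P5] Q2=[]
t=14-20: P3@Q1 runs 6, rem=6, quantum used, demote→Q2. Q0=[] Q1=[P4,P5] Q2=[P3]
t=20-24: P4@Q1 runs 4, rem=0, completes. Q0=[] Q1=[P5] Q2=[P3]
t=24-29: P5@Q1 runs 5, rem=0, completes. Q0=[] Q1=[] Q2=[P3]
t=29-35: P3@Q2 runs 6, rem=0, completes. Q0=[] Q1=[] Q2=[]

Answer: P2,P1,P4,P5,P3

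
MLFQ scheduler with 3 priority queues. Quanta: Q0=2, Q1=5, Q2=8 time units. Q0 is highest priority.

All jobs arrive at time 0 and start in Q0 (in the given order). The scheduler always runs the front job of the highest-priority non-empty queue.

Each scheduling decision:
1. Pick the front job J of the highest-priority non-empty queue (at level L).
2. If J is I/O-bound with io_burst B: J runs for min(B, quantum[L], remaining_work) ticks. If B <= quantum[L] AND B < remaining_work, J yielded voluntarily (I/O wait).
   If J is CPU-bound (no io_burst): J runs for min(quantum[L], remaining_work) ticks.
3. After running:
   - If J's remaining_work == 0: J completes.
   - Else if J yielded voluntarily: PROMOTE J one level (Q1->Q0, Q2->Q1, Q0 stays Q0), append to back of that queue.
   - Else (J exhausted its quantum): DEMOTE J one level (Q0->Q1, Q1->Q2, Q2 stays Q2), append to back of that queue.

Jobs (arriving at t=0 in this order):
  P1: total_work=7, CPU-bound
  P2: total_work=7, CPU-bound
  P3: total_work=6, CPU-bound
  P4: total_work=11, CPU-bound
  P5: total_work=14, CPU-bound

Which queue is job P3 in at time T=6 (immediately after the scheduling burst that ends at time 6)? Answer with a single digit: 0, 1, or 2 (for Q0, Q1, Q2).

Answer: 1

Derivation:
t=0-2: P1@Q0 runs 2, rem=5, quantum used, demote→Q1. Q0=[P2,P3,P4,P5] Q1=[P1] Q2=[]
t=2-4: P2@Q0 runs 2, rem=5, quantum used, demote→Q1. Q0=[P3,P4,P5] Q1=[P1,P2] Q2=[]
t=4-6: P3@Q0 runs 2, rem=4, quantum used, demote→Q1. Q0=[P4,P5] Q1=[P1,P2,P3] Q2=[]
t=6-8: P4@Q0 runs 2, rem=9, quantum used, demote→Q1. Q0=[P5] Q1=[P1,P2,P3,P4] Q2=[]
t=8-10: P5@Q0 runs 2, rem=12, quantum used, demote→Q1. Q0=[] Q1=[P1,P2,P3,P4,P5] Q2=[]
t=10-15: P1@Q1 runs 5, rem=0, completes. Q0=[] Q1=[P2,P3,P4,P5] Q2=[]
t=15-20: P2@Q1 runs 5, rem=0, completes. Q0=[] Q1=[P3,P4,P5] Q2=[]
t=20-24: P3@Q1 runs 4, rem=0, completes. Q0=[] Q1=[P4,P5] Q2=[]
t=24-29: P4@Q1 runs 5, rem=4, quantum used, demote→Q2. Q0=[] Q1=[P5] Q2=[P4]
t=29-34: P5@Q1 runs 5, rem=7, quantum used, demote→Q2. Q0=[] Q1=[] Q2=[P4,P5]
t=34-38: P4@Q2 runs 4, rem=0, completes. Q0=[] Q1=[] Q2=[P5]
t=38-45: P5@Q2 runs 7, rem=0, completes. Q0=[] Q1=[] Q2=[]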